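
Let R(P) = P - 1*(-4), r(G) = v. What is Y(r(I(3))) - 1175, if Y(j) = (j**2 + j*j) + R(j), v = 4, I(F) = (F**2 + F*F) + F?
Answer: -1135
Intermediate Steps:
I(F) = F + 2*F**2 (I(F) = (F**2 + F**2) + F = 2*F**2 + F = F + 2*F**2)
r(G) = 4
R(P) = 4 + P (R(P) = P + 4 = 4 + P)
Y(j) = 4 + j + 2*j**2 (Y(j) = (j**2 + j*j) + (4 + j) = (j**2 + j**2) + (4 + j) = 2*j**2 + (4 + j) = 4 + j + 2*j**2)
Y(r(I(3))) - 1175 = (4 + 4 + 2*4**2) - 1175 = (4 + 4 + 2*16) - 1175 = (4 + 4 + 32) - 1175 = 40 - 1175 = -1135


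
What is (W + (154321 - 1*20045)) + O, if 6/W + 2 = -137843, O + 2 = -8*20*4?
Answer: 18420778724/137845 ≈ 1.3363e+5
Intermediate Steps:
O = -642 (O = -2 - 8*20*4 = -2 - 160*4 = -2 - 640 = -642)
W = -6/137845 (W = 6/(-2 - 137843) = 6/(-137845) = 6*(-1/137845) = -6/137845 ≈ -4.3527e-5)
(W + (154321 - 1*20045)) + O = (-6/137845 + (154321 - 1*20045)) - 642 = (-6/137845 + (154321 - 20045)) - 642 = (-6/137845 + 134276) - 642 = 18509275214/137845 - 642 = 18420778724/137845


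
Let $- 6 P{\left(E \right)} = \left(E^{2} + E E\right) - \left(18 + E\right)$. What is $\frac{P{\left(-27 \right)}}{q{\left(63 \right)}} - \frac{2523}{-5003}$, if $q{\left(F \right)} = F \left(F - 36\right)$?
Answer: $\frac{2045593}{5673402} \approx 0.36056$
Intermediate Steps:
$P{\left(E \right)} = 3 - \frac{E^{2}}{3} + \frac{E}{6}$ ($P{\left(E \right)} = - \frac{\left(E^{2} + E E\right) - \left(18 + E\right)}{6} = - \frac{\left(E^{2} + E^{2}\right) - \left(18 + E\right)}{6} = - \frac{2 E^{2} - \left(18 + E\right)}{6} = - \frac{-18 - E + 2 E^{2}}{6} = 3 - \frac{E^{2}}{3} + \frac{E}{6}$)
$q{\left(F \right)} = F \left(-36 + F\right)$
$\frac{P{\left(-27 \right)}}{q{\left(63 \right)}} - \frac{2523}{-5003} = \frac{3 - \frac{\left(-27\right)^{2}}{3} + \frac{1}{6} \left(-27\right)}{63 \left(-36 + 63\right)} - \frac{2523}{-5003} = \frac{3 - 243 - \frac{9}{2}}{63 \cdot 27} - - \frac{2523}{5003} = \frac{3 - 243 - \frac{9}{2}}{1701} + \frac{2523}{5003} = \left(- \frac{489}{2}\right) \frac{1}{1701} + \frac{2523}{5003} = - \frac{163}{1134} + \frac{2523}{5003} = \frac{2045593}{5673402}$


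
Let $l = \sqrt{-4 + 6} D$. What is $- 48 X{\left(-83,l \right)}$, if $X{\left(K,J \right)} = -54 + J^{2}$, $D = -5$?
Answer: $192$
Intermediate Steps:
$l = - 5 \sqrt{2}$ ($l = \sqrt{-4 + 6} \left(-5\right) = \sqrt{2} \left(-5\right) = - 5 \sqrt{2} \approx -7.0711$)
$- 48 X{\left(-83,l \right)} = - 48 \left(-54 + \left(- 5 \sqrt{2}\right)^{2}\right) = - 48 \left(-54 + 50\right) = \left(-48\right) \left(-4\right) = 192$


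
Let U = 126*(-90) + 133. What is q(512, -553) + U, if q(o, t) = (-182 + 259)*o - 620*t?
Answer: 371077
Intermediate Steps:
q(o, t) = -620*t + 77*o (q(o, t) = 77*o - 620*t = -620*t + 77*o)
U = -11207 (U = -11340 + 133 = -11207)
q(512, -553) + U = (-620*(-553) + 77*512) - 11207 = (342860 + 39424) - 11207 = 382284 - 11207 = 371077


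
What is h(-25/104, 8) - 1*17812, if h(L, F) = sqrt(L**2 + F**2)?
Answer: -17812 + sqrt(692849)/104 ≈ -17804.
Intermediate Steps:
h(L, F) = sqrt(F**2 + L**2)
h(-25/104, 8) - 1*17812 = sqrt(8**2 + (-25/104)**2) - 1*17812 = sqrt(64 + (-25*1/104)**2) - 17812 = sqrt(64 + (-25/104)**2) - 17812 = sqrt(64 + 625/10816) - 17812 = sqrt(692849/10816) - 17812 = sqrt(692849)/104 - 17812 = -17812 + sqrt(692849)/104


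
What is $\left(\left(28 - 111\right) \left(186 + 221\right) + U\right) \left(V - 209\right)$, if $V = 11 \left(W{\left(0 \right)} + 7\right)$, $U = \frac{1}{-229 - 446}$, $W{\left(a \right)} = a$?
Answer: $\frac{1003295744}{225} \approx 4.4591 \cdot 10^{6}$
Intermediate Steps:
$U = - \frac{1}{675}$ ($U = \frac{1}{-675} = - \frac{1}{675} \approx -0.0014815$)
$V = 77$ ($V = 11 \left(0 + 7\right) = 11 \cdot 7 = 77$)
$\left(\left(28 - 111\right) \left(186 + 221\right) + U\right) \left(V - 209\right) = \left(\left(28 - 111\right) \left(186 + 221\right) - \frac{1}{675}\right) \left(77 - 209\right) = \left(\left(-83\right) 407 - \frac{1}{675}\right) \left(-132\right) = \left(-33781 - \frac{1}{675}\right) \left(-132\right) = \left(- \frac{22802176}{675}\right) \left(-132\right) = \frac{1003295744}{225}$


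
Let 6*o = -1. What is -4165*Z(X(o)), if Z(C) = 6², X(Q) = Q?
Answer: -149940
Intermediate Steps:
o = -⅙ (o = (⅙)*(-1) = -⅙ ≈ -0.16667)
Z(C) = 36
-4165*Z(X(o)) = -4165*36 = -149940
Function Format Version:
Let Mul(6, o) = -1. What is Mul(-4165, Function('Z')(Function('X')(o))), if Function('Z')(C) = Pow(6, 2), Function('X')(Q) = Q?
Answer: -149940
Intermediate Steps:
o = Rational(-1, 6) (o = Mul(Rational(1, 6), -1) = Rational(-1, 6) ≈ -0.16667)
Function('Z')(C) = 36
Mul(-4165, Function('Z')(Function('X')(o))) = Mul(-4165, 36) = -149940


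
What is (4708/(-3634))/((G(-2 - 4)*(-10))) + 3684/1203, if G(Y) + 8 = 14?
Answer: 67410257/21858510 ≈ 3.0839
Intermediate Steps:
G(Y) = 6 (G(Y) = -8 + 14 = 6)
(4708/(-3634))/((G(-2 - 4)*(-10))) + 3684/1203 = (4708/(-3634))/((6*(-10))) + 3684/1203 = (4708*(-1/3634))/(-60) + 3684*(1/1203) = -2354/1817*(-1/60) + 1228/401 = 1177/54510 + 1228/401 = 67410257/21858510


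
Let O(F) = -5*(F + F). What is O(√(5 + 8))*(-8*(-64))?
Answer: -5120*√13 ≈ -18460.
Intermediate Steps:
O(F) = -10*F
O(√(5 + 8))*(-8*(-64)) = (-10*√(5 + 8))*(-8*(-64)) = -10*√13*512 = -5120*√13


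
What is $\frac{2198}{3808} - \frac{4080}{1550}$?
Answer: $- \frac{86641}{42160} \approx -2.0551$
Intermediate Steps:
$\frac{2198}{3808} - \frac{4080}{1550} = 2198 \cdot \frac{1}{3808} - \frac{408}{155} = \frac{157}{272} - \frac{408}{155} = - \frac{86641}{42160}$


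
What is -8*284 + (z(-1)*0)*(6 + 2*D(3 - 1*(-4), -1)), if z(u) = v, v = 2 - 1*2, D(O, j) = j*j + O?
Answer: -2272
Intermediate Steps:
D(O, j) = O + j² (D(O, j) = j² + O = O + j²)
v = 0 (v = 2 - 2 = 0)
z(u) = 0
-8*284 + (z(-1)*0)*(6 + 2*D(3 - 1*(-4), -1)) = -8*284 + (0*0)*(6 + 2*((3 - 1*(-4)) + (-1)²)) = -2272 + 0*(6 + 2*((3 + 4) + 1)) = -2272 + 0*(6 + 2*(7 + 1)) = -2272 + 0*(6 + 2*8) = -2272 + 0*(6 + 16) = -2272 + 0*22 = -2272 + 0 = -2272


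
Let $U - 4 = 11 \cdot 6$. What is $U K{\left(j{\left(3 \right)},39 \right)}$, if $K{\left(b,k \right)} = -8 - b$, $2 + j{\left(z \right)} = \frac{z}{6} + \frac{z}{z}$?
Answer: $-525$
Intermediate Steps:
$U = 70$ ($U = 4 + 11 \cdot 6 = 4 + 66 = 70$)
$j{\left(z \right)} = -1 + \frac{z}{6}$ ($j{\left(z \right)} = -2 + \left(\frac{z}{6} + \frac{z}{z}\right) = -2 + \left(z \frac{1}{6} + 1\right) = -2 + \left(\frac{z}{6} + 1\right) = -2 + \left(1 + \frac{z}{6}\right) = -1 + \frac{z}{6}$)
$U K{\left(j{\left(3 \right)},39 \right)} = 70 \left(-8 - \left(-1 + \frac{1}{6} \cdot 3\right)\right) = 70 \left(-8 - \left(-1 + \frac{1}{2}\right)\right) = 70 \left(-8 - - \frac{1}{2}\right) = 70 \left(-8 + \frac{1}{2}\right) = 70 \left(- \frac{15}{2}\right) = -525$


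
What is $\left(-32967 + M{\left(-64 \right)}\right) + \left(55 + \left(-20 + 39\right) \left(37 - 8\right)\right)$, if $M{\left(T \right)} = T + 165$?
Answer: $-32260$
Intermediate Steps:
$M{\left(T \right)} = 165 + T$
$\left(-32967 + M{\left(-64 \right)}\right) + \left(55 + \left(-20 + 39\right) \left(37 - 8\right)\right) = \left(-32967 + \left(165 - 64\right)\right) + \left(55 + \left(-20 + 39\right) \left(37 - 8\right)\right) = \left(-32967 + 101\right) + \left(55 + 19 \cdot 29\right) = -32866 + \left(55 + 551\right) = -32866 + 606 = -32260$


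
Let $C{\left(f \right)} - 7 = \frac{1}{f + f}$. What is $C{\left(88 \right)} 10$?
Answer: $\frac{6165}{88} \approx 70.057$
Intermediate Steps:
$C{\left(f \right)} = 7 + \frac{1}{2 f}$ ($C{\left(f \right)} = 7 + \frac{1}{f + f} = 7 + \frac{1}{2 f}$)
$C{\left(88 \right)} 10 = \left(7 + \frac{1}{2 \cdot 88}\right) 10 = \left(7 + \frac{1}{2} \cdot \frac{1}{88}\right) 10 = \left(7 + \frac{1}{176}\right) 10 = \frac{1233}{176} \cdot 10 = \frac{6165}{88}$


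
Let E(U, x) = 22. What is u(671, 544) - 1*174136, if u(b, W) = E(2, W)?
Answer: -174114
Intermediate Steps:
u(b, W) = 22
u(671, 544) - 1*174136 = 22 - 1*174136 = 22 - 174136 = -174114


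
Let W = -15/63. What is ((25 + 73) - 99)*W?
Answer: 5/21 ≈ 0.23810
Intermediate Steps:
W = -5/21 (W = -15*1/63 = -5/21 ≈ -0.23810)
((25 + 73) - 99)*W = ((25 + 73) - 99)*(-5/21) = (98 - 99)*(-5/21) = -1*(-5/21) = 5/21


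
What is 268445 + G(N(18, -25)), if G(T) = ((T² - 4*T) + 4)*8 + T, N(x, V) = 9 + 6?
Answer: 269812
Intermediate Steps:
N(x, V) = 15
G(T) = 32 - 31*T + 8*T² (G(T) = (4 + T² - 4*T)*8 + T = (32 - 32*T + 8*T²) + T = 32 - 31*T + 8*T²)
268445 + G(N(18, -25)) = 268445 + (32 - 31*15 + 8*15²) = 268445 + (32 - 465 + 8*225) = 268445 + (32 - 465 + 1800) = 268445 + 1367 = 269812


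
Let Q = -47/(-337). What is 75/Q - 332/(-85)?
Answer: 2163979/3995 ≈ 541.67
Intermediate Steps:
Q = 47/337 (Q = -47*(-1/337) = 47/337 ≈ 0.13947)
75/Q - 332/(-85) = 75/(47/337) - 332/(-85) = 75*(337/47) - 332*(-1/85) = 25275/47 + 332/85 = 2163979/3995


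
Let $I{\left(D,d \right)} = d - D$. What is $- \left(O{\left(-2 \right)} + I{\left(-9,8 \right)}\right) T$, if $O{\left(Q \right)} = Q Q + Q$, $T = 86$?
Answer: $-1634$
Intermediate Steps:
$O{\left(Q \right)} = Q + Q^{2}$ ($O{\left(Q \right)} = Q^{2} + Q = Q + Q^{2}$)
$- \left(O{\left(-2 \right)} + I{\left(-9,8 \right)}\right) T = - \left(- 2 \left(1 - 2\right) + \left(8 - -9\right)\right) 86 = - \left(\left(-2\right) \left(-1\right) + \left(8 + 9\right)\right) 86 = - \left(2 + 17\right) 86 = - 19 \cdot 86 = \left(-1\right) 1634 = -1634$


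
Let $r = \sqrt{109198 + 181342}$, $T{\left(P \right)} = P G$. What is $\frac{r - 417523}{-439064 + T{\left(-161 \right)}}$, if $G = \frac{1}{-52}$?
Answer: $\frac{21711196}{22831167} - \frac{104 \sqrt{72635}}{22831167} \approx 0.94972$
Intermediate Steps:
$G = - \frac{1}{52} \approx -0.019231$
$T{\left(P \right)} = - \frac{P}{52}$ ($T{\left(P \right)} = P \left(- \frac{1}{52}\right) = - \frac{P}{52}$)
$r = 2 \sqrt{72635}$ ($r = \sqrt{290540} = 2 \sqrt{72635} \approx 539.02$)
$\frac{r - 417523}{-439064 + T{\left(-161 \right)}} = \frac{2 \sqrt{72635} - 417523}{-439064 - - \frac{161}{52}} = \frac{-417523 + 2 \sqrt{72635}}{-439064 + \frac{161}{52}} = \frac{-417523 + 2 \sqrt{72635}}{- \frac{22831167}{52}} = \left(-417523 + 2 \sqrt{72635}\right) \left(- \frac{52}{22831167}\right) = \frac{21711196}{22831167} - \frac{104 \sqrt{72635}}{22831167}$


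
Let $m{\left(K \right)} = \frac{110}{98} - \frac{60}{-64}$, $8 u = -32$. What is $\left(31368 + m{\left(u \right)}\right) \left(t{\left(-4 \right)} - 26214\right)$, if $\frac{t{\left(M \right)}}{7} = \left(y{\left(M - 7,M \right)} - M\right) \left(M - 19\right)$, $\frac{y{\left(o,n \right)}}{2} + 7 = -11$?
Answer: $- \frac{259000751437}{392} \approx -6.6072 \cdot 10^{8}$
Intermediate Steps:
$y{\left(o,n \right)} = -36$ ($y{\left(o,n \right)} = -14 + 2 \left(-11\right) = -14 - 22 = -36$)
$u = -4$ ($u = \frac{1}{8} \left(-32\right) = -4$)
$m{\left(K \right)} = \frac{1615}{784}$ ($m{\left(K \right)} = 110 \cdot \frac{1}{98} - - \frac{15}{16} = \frac{55}{49} + \frac{15}{16} = \frac{1615}{784}$)
$t{\left(M \right)} = 7 \left(-36 - M\right) \left(-19 + M\right)$ ($t{\left(M \right)} = 7 \left(-36 - M\right) \left(M - 19\right) = 7 \left(-36 - M\right) \left(-19 + M\right)$)
$\left(31368 + m{\left(u \right)}\right) \left(t{\left(-4 \right)} - 26214\right) = \left(31368 + \frac{1615}{784}\right) \left(\left(4788 - -476 - 7 \left(-4\right)^{2}\right) - 26214\right) = \frac{24594127 \left(\left(4788 + 476 - 112\right) - 26214\right)}{784} = \frac{24594127 \left(5152 - 26214\right)}{784} = \frac{24594127}{784} \left(-21062\right) = - \frac{259000751437}{392}$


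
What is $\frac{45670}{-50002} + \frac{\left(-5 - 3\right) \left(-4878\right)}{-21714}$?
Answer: $- \frac{245246369}{90478619} \approx -2.7105$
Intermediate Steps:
$\frac{45670}{-50002} + \frac{\left(-5 - 3\right) \left(-4878\right)}{-21714} = 45670 \left(- \frac{1}{50002}\right) + \left(-8\right) \left(-4878\right) \left(- \frac{1}{21714}\right) = - \frac{22835}{25001} + 39024 \left(- \frac{1}{21714}\right) = - \frac{22835}{25001} - \frac{6504}{3619} = - \frac{245246369}{90478619}$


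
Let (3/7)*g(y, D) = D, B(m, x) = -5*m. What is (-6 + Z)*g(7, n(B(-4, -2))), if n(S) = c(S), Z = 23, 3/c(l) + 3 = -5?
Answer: -119/8 ≈ -14.875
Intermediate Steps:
c(l) = -3/8 (c(l) = 3/(-3 - 5) = 3/(-8) = 3*(-⅛) = -3/8)
n(S) = -3/8
g(y, D) = 7*D/3
(-6 + Z)*g(7, n(B(-4, -2))) = (-6 + 23)*((7/3)*(-3/8)) = 17*(-7/8) = -119/8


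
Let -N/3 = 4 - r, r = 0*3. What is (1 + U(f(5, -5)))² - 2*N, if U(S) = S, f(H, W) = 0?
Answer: 25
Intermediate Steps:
r = 0
N = -12 (N = -3*(4 - 1*0) = -3*(4 + 0) = -3*4 = -12)
(1 + U(f(5, -5)))² - 2*N = (1 + 0)² - 2*(-12) = 1² + 24 = 1 + 24 = 25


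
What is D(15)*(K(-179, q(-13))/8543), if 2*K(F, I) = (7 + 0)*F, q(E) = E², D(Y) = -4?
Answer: 2506/8543 ≈ 0.29334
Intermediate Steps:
K(F, I) = 7*F/2 (K(F, I) = ((7 + 0)*F)/2 = (7*F)/2 = 7*F/2)
D(15)*(K(-179, q(-13))/8543) = -4*(7/2)*(-179)/8543 = -(-2506)/8543 = -4*(-1253/17086) = 2506/8543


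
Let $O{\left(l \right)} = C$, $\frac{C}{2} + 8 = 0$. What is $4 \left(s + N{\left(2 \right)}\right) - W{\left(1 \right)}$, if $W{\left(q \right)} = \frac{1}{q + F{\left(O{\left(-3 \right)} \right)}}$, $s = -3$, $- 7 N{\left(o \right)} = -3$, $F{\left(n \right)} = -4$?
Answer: $- \frac{209}{21} \approx -9.9524$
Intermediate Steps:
$C = -16$ ($C = -16 + 2 \cdot 0 = -16 + 0 = -16$)
$O{\left(l \right)} = -16$
$N{\left(o \right)} = \frac{3}{7}$ ($N{\left(o \right)} = \left(- \frac{1}{7}\right) \left(-3\right) = \frac{3}{7}$)
$W{\left(q \right)} = \frac{1}{-4 + q}$ ($W{\left(q \right)} = \frac{1}{q - 4} = \frac{1}{-4 + q}$)
$4 \left(s + N{\left(2 \right)}\right) - W{\left(1 \right)} = 4 \left(-3 + \frac{3}{7}\right) - \frac{1}{-4 + 1} = 4 \left(- \frac{18}{7}\right) - \frac{1}{-3} = - \frac{72}{7} - - \frac{1}{3} = - \frac{72}{7} + \frac{1}{3} = - \frac{209}{21}$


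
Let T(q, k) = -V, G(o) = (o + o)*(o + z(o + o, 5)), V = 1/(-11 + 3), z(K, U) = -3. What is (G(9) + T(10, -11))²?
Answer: 748225/64 ≈ 11691.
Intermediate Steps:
V = -⅛ (V = 1/(-8) = -⅛ ≈ -0.12500)
G(o) = 2*o*(-3 + o) (G(o) = (o + o)*(o - 3) = (2*o)*(-3 + o) = 2*o*(-3 + o))
T(q, k) = ⅛ (T(q, k) = -1*(-⅛) = ⅛)
(G(9) + T(10, -11))² = (2*9*(-3 + 9) + ⅛)² = (2*9*6 + ⅛)² = (108 + ⅛)² = (865/8)² = 748225/64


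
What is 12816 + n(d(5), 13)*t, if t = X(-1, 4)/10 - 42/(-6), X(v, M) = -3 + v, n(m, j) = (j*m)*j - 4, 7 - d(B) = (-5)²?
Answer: -36438/5 ≈ -7287.6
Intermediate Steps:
d(B) = -18 (d(B) = 7 - 1*(-5)² = 7 - 1*25 = 7 - 25 = -18)
n(m, j) = -4 + m*j² (n(m, j) = m*j² - 4 = -4 + m*j²)
t = 33/5 (t = (-3 - 1)/10 - 42/(-6) = -4*⅒ - 42*(-⅙) = -⅖ + 7 = 33/5 ≈ 6.6000)
12816 + n(d(5), 13)*t = 12816 + (-4 - 18*13²)*(33/5) = 12816 + (-4 - 18*169)*(33/5) = 12816 + (-4 - 3042)*(33/5) = 12816 - 3046*33/5 = 12816 - 100518/5 = -36438/5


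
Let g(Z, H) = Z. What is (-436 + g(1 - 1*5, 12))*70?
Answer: -30800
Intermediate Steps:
(-436 + g(1 - 1*5, 12))*70 = (-436 + (1 - 1*5))*70 = (-436 + (1 - 5))*70 = (-436 - 4)*70 = -440*70 = -30800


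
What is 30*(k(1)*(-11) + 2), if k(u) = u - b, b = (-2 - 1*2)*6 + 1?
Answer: -7860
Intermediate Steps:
b = -23 (b = (-2 - 2)*6 + 1 = -4*6 + 1 = -24 + 1 = -23)
k(u) = 23 + u (k(u) = u - 1*(-23) = u + 23 = 23 + u)
30*(k(1)*(-11) + 2) = 30*((23 + 1)*(-11) + 2) = 30*(24*(-11) + 2) = 30*(-264 + 2) = 30*(-262) = -7860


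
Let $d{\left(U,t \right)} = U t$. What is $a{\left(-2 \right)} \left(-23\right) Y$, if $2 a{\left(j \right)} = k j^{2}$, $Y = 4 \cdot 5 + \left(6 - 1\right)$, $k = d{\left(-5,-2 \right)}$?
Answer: $-11500$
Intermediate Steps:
$k = 10$ ($k = \left(-5\right) \left(-2\right) = 10$)
$Y = 25$ ($Y = 20 + 5 = 25$)
$a{\left(j \right)} = 5 j^{2}$ ($a{\left(j \right)} = \frac{10 j^{2}}{2} = 5 j^{2}$)
$a{\left(-2 \right)} \left(-23\right) Y = 5 \left(-2\right)^{2} \left(-23\right) 25 = 5 \cdot 4 \left(-23\right) 25 = 20 \left(-23\right) 25 = \left(-460\right) 25 = -11500$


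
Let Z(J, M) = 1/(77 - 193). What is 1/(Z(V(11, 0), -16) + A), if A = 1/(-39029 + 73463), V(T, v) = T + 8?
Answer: -1997172/17159 ≈ -116.39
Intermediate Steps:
V(T, v) = 8 + T
Z(J, M) = -1/116 (Z(J, M) = 1/(-116) = -1/116)
A = 1/34434 ≈ 2.9041e-5
1/(Z(V(11, 0), -16) + A) = 1/(-1/116 + 1/34434) = 1/(-17159/1997172) = -1997172/17159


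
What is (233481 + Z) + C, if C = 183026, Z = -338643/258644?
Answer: 107726697865/258644 ≈ 4.1651e+5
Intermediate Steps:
Z = -338643/258644 (Z = -338643*1/258644 = -338643/258644 ≈ -1.3093)
(233481 + Z) + C = (233481 - 338643/258644) + 183026 = 60388121121/258644 + 183026 = 107726697865/258644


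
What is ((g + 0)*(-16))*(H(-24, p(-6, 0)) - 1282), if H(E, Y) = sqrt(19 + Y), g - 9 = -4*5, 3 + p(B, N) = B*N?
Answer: -224928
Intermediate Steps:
p(B, N) = -3 + B*N
g = -11 (g = 9 - 4*5 = 9 - 20 = -11)
((g + 0)*(-16))*(H(-24, p(-6, 0)) - 1282) = ((-11 + 0)*(-16))*(sqrt(19 + (-3 - 6*0)) - 1282) = (-11*(-16))*(sqrt(19 + (-3 + 0)) - 1282) = 176*(sqrt(19 - 3) - 1282) = 176*(sqrt(16) - 1282) = 176*(4 - 1282) = 176*(-1278) = -224928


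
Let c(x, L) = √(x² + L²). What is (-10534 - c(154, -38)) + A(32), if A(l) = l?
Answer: -10502 - 2*√6290 ≈ -10661.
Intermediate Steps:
c(x, L) = √(L² + x²)
(-10534 - c(154, -38)) + A(32) = (-10534 - √((-38)² + 154²)) + 32 = (-10534 - √(1444 + 23716)) + 32 = (-10534 - √25160) + 32 = (-10534 - 2*√6290) + 32 = -10502 - 2*√6290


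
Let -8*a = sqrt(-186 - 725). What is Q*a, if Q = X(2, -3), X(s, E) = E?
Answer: 3*I*sqrt(911)/8 ≈ 11.319*I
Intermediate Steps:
a = -I*sqrt(911)/8 (a = -sqrt(-186 - 725)/8 = -I*sqrt(911)/8 ≈ -3.7728*I)
Q = -3
Q*a = -(-3)*I*sqrt(911)/8 = 3*I*sqrt(911)/8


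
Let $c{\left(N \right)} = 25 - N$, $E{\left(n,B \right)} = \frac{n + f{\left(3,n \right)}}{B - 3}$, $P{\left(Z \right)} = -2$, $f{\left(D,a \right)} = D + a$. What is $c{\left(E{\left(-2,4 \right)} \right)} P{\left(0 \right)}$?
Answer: $-52$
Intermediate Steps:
$E{\left(n,B \right)} = \frac{3 + 2 n}{-3 + B}$ ($E{\left(n,B \right)} = \frac{n + \left(3 + n\right)}{B - 3} = \frac{3 + 2 n}{-3 + B}$)
$c{\left(E{\left(-2,4 \right)} \right)} P{\left(0 \right)} = \left(25 - \frac{3 + 2 \left(-2\right)}{-3 + 4}\right) \left(-2\right) = \left(25 - \frac{3 - 4}{1}\right) \left(-2\right) = \left(25 - 1 \left(-1\right)\right) \left(-2\right) = \left(25 - -1\right) \left(-2\right) = \left(25 + 1\right) \left(-2\right) = 26 \left(-2\right) = -52$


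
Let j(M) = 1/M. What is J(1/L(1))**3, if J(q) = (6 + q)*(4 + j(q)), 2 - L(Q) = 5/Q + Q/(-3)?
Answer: 3375/8 ≈ 421.88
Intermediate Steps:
L(Q) = 2 - 5/Q + Q/3 (L(Q) = 2 - (5/Q + Q/(-3)) = 2 - (5/Q + Q*(-1/3)) = 2 - (5/Q - Q/3) = 2 + (-5/Q + Q/3) = 2 - 5/Q + Q/3)
j(M) = 1/M
J(q) = (4 + 1/q)*(6 + q) (J(q) = (6 + q)*(4 + 1/q) = (4 + 1/q)*(6 + q))
J(1/L(1))**3 = (25 + 4/(2 - 5/1 + (1/3)*1) + 6/(1/(2 - 5/1 + (1/3)*1)))**3 = (25 + 4/(2 - 5*1 + 1/3) + 6/(1/(2 - 5*1 + 1/3)))**3 = (25 + 4/(2 - 5 + 1/3) + 6/(1/(2 - 5 + 1/3)))**3 = (25 + 4/(-8/3) + 6/(1/(-8/3)))**3 = (25 + 4*(-3/8) + 6/(-3/8))**3 = (25 - 3/2 + 6*(-8/3))**3 = (25 - 3/2 - 16)**3 = (15/2)**3 = 3375/8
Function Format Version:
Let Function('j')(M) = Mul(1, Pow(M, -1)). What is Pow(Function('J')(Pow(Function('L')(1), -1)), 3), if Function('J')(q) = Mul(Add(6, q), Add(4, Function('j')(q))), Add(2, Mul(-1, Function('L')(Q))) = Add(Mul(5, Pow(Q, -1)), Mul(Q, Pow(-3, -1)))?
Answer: Rational(3375, 8) ≈ 421.88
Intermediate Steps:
Function('L')(Q) = Add(2, Mul(-5, Pow(Q, -1)), Mul(Rational(1, 3), Q)) (Function('L')(Q) = Add(2, Mul(-1, Add(Mul(5, Pow(Q, -1)), Mul(Q, Pow(-3, -1))))) = Add(2, Mul(-1, Add(Mul(5, Pow(Q, -1)), Mul(Q, Rational(-1, 3))))) = Add(2, Mul(-1, Add(Mul(5, Pow(Q, -1)), Mul(Rational(-1, 3), Q)))) = Add(2, Add(Mul(-5, Pow(Q, -1)), Mul(Rational(1, 3), Q))) = Add(2, Mul(-5, Pow(Q, -1)), Mul(Rational(1, 3), Q)))
Function('j')(M) = Pow(M, -1)
Function('J')(q) = Mul(Add(4, Pow(q, -1)), Add(6, q)) (Function('J')(q) = Mul(Add(6, q), Add(4, Pow(q, -1))) = Mul(Add(4, Pow(q, -1)), Add(6, q)))
Pow(Function('J')(Pow(Function('L')(1), -1)), 3) = Pow(Add(25, Mul(4, Pow(Add(2, Mul(-5, Pow(1, -1)), Mul(Rational(1, 3), 1)), -1)), Mul(6, Pow(Pow(Add(2, Mul(-5, Pow(1, -1)), Mul(Rational(1, 3), 1)), -1), -1))), 3) = Pow(Add(25, Mul(4, Pow(Add(2, Mul(-5, 1), Rational(1, 3)), -1)), Mul(6, Pow(Pow(Add(2, Mul(-5, 1), Rational(1, 3)), -1), -1))), 3) = Pow(Add(25, Mul(4, Pow(Add(2, -5, Rational(1, 3)), -1)), Mul(6, Pow(Pow(Add(2, -5, Rational(1, 3)), -1), -1))), 3) = Pow(Add(25, Mul(4, Pow(Rational(-8, 3), -1)), Mul(6, Pow(Pow(Rational(-8, 3), -1), -1))), 3) = Pow(Add(25, Mul(4, Rational(-3, 8)), Mul(6, Pow(Rational(-3, 8), -1))), 3) = Pow(Add(25, Rational(-3, 2), Mul(6, Rational(-8, 3))), 3) = Pow(Add(25, Rational(-3, 2), -16), 3) = Pow(Rational(15, 2), 3) = Rational(3375, 8)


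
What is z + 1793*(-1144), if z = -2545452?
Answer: -4596644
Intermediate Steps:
z + 1793*(-1144) = -2545452 + 1793*(-1144) = -2545452 - 2051192 = -4596644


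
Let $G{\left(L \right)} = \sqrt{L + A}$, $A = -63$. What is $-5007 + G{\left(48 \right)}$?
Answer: $-5007 + i \sqrt{15} \approx -5007.0 + 3.873 i$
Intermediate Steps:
$G{\left(L \right)} = \sqrt{-63 + L}$ ($G{\left(L \right)} = \sqrt{L - 63} = \sqrt{-63 + L}$)
$-5007 + G{\left(48 \right)} = -5007 + \sqrt{-63 + 48} = -5007 + \sqrt{-15} = -5007 + i \sqrt{15}$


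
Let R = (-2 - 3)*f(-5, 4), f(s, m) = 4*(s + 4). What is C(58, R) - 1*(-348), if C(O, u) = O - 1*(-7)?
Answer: 413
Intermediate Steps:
f(s, m) = 16 + 4*s (f(s, m) = 4*(4 + s) = 16 + 4*s)
R = 20 (R = (-2 - 3)*(16 + 4*(-5)) = -5*(16 - 20) = -5*(-4) = 20)
C(O, u) = 7 + O (C(O, u) = O + 7 = 7 + O)
C(58, R) - 1*(-348) = (7 + 58) - 1*(-348) = 65 + 348 = 413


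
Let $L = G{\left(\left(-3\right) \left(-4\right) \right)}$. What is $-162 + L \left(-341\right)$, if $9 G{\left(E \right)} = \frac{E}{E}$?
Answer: $- \frac{1799}{9} \approx -199.89$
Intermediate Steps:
$G{\left(E \right)} = \frac{1}{9}$ ($G{\left(E \right)} = \frac{E \frac{1}{E}}{9} = \frac{1}{9} \cdot 1 = \frac{1}{9}$)
$L = \frac{1}{9} \approx 0.11111$
$-162 + L \left(-341\right) = -162 + \frac{1}{9} \left(-341\right) = -162 - \frac{341}{9} = - \frac{1799}{9}$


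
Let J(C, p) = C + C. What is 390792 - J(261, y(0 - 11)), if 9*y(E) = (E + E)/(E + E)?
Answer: 390270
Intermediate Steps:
y(E) = ⅑ (y(E) = ((E + E)/(E + E))/9 = ((2*E)/((2*E)))/9 = ((2*E)*(1/(2*E)))/9 = (⅑)*1 = ⅑)
J(C, p) = 2*C
390792 - J(261, y(0 - 11)) = 390792 - 2*261 = 390792 - 1*522 = 390792 - 522 = 390270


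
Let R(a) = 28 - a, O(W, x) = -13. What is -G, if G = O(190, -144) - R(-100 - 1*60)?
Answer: 201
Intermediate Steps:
G = -201 (G = -13 - (28 - (-100 - 1*60)) = -13 - (28 - (-100 - 60)) = -13 - (28 - 1*(-160)) = -13 - (28 + 160) = -13 - 1*188 = -13 - 188 = -201)
-G = -1*(-201) = 201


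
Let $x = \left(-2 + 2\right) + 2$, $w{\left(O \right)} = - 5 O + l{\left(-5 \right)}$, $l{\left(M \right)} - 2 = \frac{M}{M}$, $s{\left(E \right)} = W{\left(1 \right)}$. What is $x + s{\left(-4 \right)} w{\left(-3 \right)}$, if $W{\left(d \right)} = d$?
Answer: $20$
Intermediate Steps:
$s{\left(E \right)} = 1$
$l{\left(M \right)} = 3$ ($l{\left(M \right)} = 2 + \frac{M}{M} = 2 + 1 = 3$)
$w{\left(O \right)} = 3 - 5 O$ ($w{\left(O \right)} = - 5 O + 3 = 3 - 5 O$)
$x = 2$ ($x = 0 + 2 = 2$)
$x + s{\left(-4 \right)} w{\left(-3 \right)} = 2 + 1 \left(3 - -15\right) = 2 + 1 \left(3 + 15\right) = 2 + 1 \cdot 18 = 2 + 18 = 20$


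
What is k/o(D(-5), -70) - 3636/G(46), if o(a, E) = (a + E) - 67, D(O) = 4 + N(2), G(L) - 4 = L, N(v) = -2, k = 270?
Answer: -1868/25 ≈ -74.720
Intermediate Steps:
G(L) = 4 + L
D(O) = 2 (D(O) = 4 - 2 = 2)
o(a, E) = -67 + E + a (o(a, E) = (E + a) - 67 = -67 + E + a)
k/o(D(-5), -70) - 3636/G(46) = 270/(-67 - 70 + 2) - 3636/(4 + 46) = 270/(-135) - 3636/50 = 270*(-1/135) - 3636*1/50 = -2 - 1818/25 = -1868/25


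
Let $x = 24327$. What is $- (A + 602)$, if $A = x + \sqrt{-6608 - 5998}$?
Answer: $-24929 - i \sqrt{12606} \approx -24929.0 - 112.28 i$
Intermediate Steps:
$A = 24327 + i \sqrt{12606}$ ($A = 24327 + \sqrt{-6608 - 5998} = 24327 + \sqrt{-12606} = 24327 + i \sqrt{12606} \approx 24327.0 + 112.28 i$)
$- (A + 602) = - (\left(24327 + i \sqrt{12606}\right) + 602) = - (24929 + i \sqrt{12606}) = -24929 - i \sqrt{12606}$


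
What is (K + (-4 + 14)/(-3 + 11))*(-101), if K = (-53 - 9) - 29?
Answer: 36259/4 ≈ 9064.8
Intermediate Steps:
K = -91 (K = -62 - 29 = -91)
(K + (-4 + 14)/(-3 + 11))*(-101) = (-91 + (-4 + 14)/(-3 + 11))*(-101) = (-91 + 10/8)*(-101) = (-91 + 10*(⅛))*(-101) = (-91 + 5/4)*(-101) = -359/4*(-101) = 36259/4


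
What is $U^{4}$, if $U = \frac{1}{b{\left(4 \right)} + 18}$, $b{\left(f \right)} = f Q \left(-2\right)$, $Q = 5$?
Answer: $\frac{1}{234256} \approx 4.2688 \cdot 10^{-6}$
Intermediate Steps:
$b{\left(f \right)} = - 10 f$ ($b{\left(f \right)} = f 5 \left(-2\right) = 5 f \left(-2\right) = - 10 f$)
$U = - \frac{1}{22}$ ($U = \frac{1}{\left(-10\right) 4 + 18} = \frac{1}{-40 + 18} = \frac{1}{-22} = - \frac{1}{22} \approx -0.045455$)
$U^{4} = \left(- \frac{1}{22}\right)^{4} = \frac{1}{234256}$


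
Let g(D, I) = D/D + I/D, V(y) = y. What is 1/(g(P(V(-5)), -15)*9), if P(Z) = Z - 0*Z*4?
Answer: 1/36 ≈ 0.027778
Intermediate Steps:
P(Z) = Z (P(Z) = Z - 0*4 = Z - 1*0 = Z + 0 = Z)
g(D, I) = 1 + I/D
1/(g(P(V(-5)), -15)*9) = 1/(((-5 - 15)/(-5))*9) = 1/(-⅕*(-20)*9) = 1/(4*9) = 1/36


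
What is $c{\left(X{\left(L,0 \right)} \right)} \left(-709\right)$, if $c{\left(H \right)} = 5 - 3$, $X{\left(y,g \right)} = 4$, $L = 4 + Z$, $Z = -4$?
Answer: $-1418$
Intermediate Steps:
$L = 0$ ($L = 4 - 4 = 0$)
$c{\left(H \right)} = 2$ ($c{\left(H \right)} = 5 - 3 = 2$)
$c{\left(X{\left(L,0 \right)} \right)} \left(-709\right) = 2 \left(-709\right) = -1418$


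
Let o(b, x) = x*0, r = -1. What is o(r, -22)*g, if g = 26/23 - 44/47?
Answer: 0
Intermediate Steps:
o(b, x) = 0
g = 210/1081 (g = 26*(1/23) - 44*1/47 = 26/23 - 44/47 = 210/1081 ≈ 0.19426)
o(r, -22)*g = 0*(210/1081) = 0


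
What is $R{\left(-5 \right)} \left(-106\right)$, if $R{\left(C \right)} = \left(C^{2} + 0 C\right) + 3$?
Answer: $-2968$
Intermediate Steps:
$R{\left(C \right)} = 3 + C^{2}$ ($R{\left(C \right)} = \left(C^{2} + 0\right) + 3 = C^{2} + 3 = 3 + C^{2}$)
$R{\left(-5 \right)} \left(-106\right) = \left(3 + \left(-5\right)^{2}\right) \left(-106\right) = \left(3 + 25\right) \left(-106\right) = 28 \left(-106\right) = -2968$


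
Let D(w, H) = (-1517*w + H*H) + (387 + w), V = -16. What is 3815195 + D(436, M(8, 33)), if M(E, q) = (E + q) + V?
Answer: 3155231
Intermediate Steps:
M(E, q) = -16 + E + q (M(E, q) = (E + q) - 16 = -16 + E + q)
D(w, H) = 387 + H² - 1516*w (D(w, H) = (-1517*w + H²) + (387 + w) = (H² - 1517*w) + (387 + w) = 387 + H² - 1516*w)
3815195 + D(436, M(8, 33)) = 3815195 + (387 + (-16 + 8 + 33)² - 1516*436) = 3815195 + (387 + 25² - 660976) = 3815195 + (387 + 625 - 660976) = 3815195 - 659964 = 3155231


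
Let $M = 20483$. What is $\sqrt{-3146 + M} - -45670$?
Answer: $45670 + \sqrt{17337} \approx 45802.0$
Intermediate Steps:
$\sqrt{-3146 + M} - -45670 = \sqrt{-3146 + 20483} - -45670 = \sqrt{17337} + 45670 = 45670 + \sqrt{17337}$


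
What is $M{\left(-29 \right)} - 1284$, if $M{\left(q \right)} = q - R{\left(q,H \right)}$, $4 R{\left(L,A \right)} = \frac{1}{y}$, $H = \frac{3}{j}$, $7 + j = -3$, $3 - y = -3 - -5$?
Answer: $- \frac{5253}{4} \approx -1313.3$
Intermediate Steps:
$y = 1$ ($y = 3 - \left(-3 - -5\right) = 3 - \left(-3 + 5\right) = 3 - 2 = 1$)
$j = -10$ ($j = -7 - 3 = -10$)
$H = - \frac{3}{10}$ ($H = \frac{3}{-10} = 3 \left(- \frac{1}{10}\right) = - \frac{3}{10} \approx -0.3$)
$R{\left(L,A \right)} = \frac{1}{4}$ ($R{\left(L,A \right)} = \frac{1}{4 \cdot 1} = \frac{1}{4} \cdot 1 = \frac{1}{4}$)
$M{\left(q \right)} = - \frac{1}{4} + q$ ($M{\left(q \right)} = q - \frac{1}{4} = - \frac{1}{4} + q$)
$M{\left(-29 \right)} - 1284 = \left(- \frac{1}{4} - 29\right) - 1284 = - \frac{117}{4} - 1284 = - \frac{5253}{4}$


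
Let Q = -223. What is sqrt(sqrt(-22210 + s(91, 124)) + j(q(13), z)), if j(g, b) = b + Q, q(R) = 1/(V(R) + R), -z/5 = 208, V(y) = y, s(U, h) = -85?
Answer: sqrt(-1263 + 7*I*sqrt(455)) ≈ 2.0971 + 35.601*I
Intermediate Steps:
z = -1040 (z = -5*208 = -1040)
q(R) = 1/(2*R) (q(R) = 1/(R + R) = 1/(2*R))
j(g, b) = -223 + b (j(g, b) = b - 223 = -223 + b)
sqrt(sqrt(-22210 + s(91, 124)) + j(q(13), z)) = sqrt(sqrt(-22210 - 85) + (-223 - 1040)) = sqrt(sqrt(-22295) - 1263) = sqrt(7*I*sqrt(455) - 1263) = sqrt(-1263 + 7*I*sqrt(455))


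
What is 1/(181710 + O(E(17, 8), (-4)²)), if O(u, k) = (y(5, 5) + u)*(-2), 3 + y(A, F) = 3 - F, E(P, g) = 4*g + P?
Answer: 1/181622 ≈ 5.5059e-6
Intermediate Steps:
E(P, g) = P + 4*g
y(A, F) = -F (y(A, F) = -3 + (3 - F) = -F)
O(u, k) = 10 - 2*u (O(u, k) = (-1*5 + u)*(-2) = (-5 + u)*(-2) = 10 - 2*u)
1/(181710 + O(E(17, 8), (-4)²)) = 1/(181710 + (10 - 2*(17 + 4*8))) = 1/(181710 + (10 - 2*(17 + 32))) = 1/(181710 + (10 - 2*49)) = 1/(181710 + (10 - 98)) = 1/(181710 - 88) = 1/181622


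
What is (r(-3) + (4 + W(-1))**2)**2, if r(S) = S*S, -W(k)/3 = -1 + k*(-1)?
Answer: 625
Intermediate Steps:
W(k) = 3 + 3*k (W(k) = -3*(-1 + k*(-1)) = -3*(-1 - k) = 3 + 3*k)
r(S) = S**2
(r(-3) + (4 + W(-1))**2)**2 = ((-3)**2 + (4 + (3 + 3*(-1)))**2)**2 = (9 + (4 + (3 - 3))**2)**2 = (9 + (4 + 0)**2)**2 = (9 + 4**2)**2 = (9 + 16)**2 = 25**2 = 625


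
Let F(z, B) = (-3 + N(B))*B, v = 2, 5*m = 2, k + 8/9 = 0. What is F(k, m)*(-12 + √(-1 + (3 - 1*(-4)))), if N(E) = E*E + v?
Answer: 504/125 - 42*√6/125 ≈ 3.2090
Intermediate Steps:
k = -8/9 (k = -8/9 + 0 = -8/9 ≈ -0.88889)
m = ⅖ (m = (⅕)*2 = ⅖ ≈ 0.40000)
N(E) = 2 + E² (N(E) = E*E + 2 = E² + 2 = 2 + E²)
F(z, B) = B*(-1 + B²) (F(z, B) = (-3 + (2 + B²))*B = (-1 + B²)*B = B*(-1 + B²))
F(k, m)*(-12 + √(-1 + (3 - 1*(-4)))) = ((⅖)³ - 1*⅖)*(-12 + √(-1 + (3 - 1*(-4)))) = (8/125 - ⅖)*(-12 + √(-1 + (3 + 4))) = -42*(-12 + √(-1 + 7))/125 = -42*(-12 + √6)/125 = 504/125 - 42*√6/125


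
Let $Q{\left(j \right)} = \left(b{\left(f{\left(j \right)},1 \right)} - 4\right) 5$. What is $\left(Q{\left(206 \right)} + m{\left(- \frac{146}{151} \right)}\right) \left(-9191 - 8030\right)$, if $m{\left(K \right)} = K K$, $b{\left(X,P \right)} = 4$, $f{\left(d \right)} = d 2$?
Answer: $- \frac{367082836}{22801} \approx -16099.0$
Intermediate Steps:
$f{\left(d \right)} = 2 d$
$Q{\left(j \right)} = 0$ ($Q{\left(j \right)} = \left(4 - 4\right) 5 = 0 \cdot 5 = 0$)
$m{\left(K \right)} = K^{2}$
$\left(Q{\left(206 \right)} + m{\left(- \frac{146}{151} \right)}\right) \left(-9191 - 8030\right) = \left(0 + \left(- \frac{146}{151}\right)^{2}\right) \left(-9191 - 8030\right) = \left(0 + \left(\left(-146\right) \frac{1}{151}\right)^{2}\right) \left(-17221\right) = \left(0 + \left(- \frac{146}{151}\right)^{2}\right) \left(-17221\right) = \left(0 + \frac{21316}{22801}\right) \left(-17221\right) = \frac{21316}{22801} \left(-17221\right) = - \frac{367082836}{22801}$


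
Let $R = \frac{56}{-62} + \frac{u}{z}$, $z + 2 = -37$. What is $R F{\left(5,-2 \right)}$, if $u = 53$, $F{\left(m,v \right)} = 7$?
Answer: $- \frac{19145}{1209} \approx -15.835$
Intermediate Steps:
$z = -39$ ($z = -2 - 37 = -39$)
$R = - \frac{2735}{1209}$ ($R = \frac{56}{-62} + \frac{53}{-39} = 56 \left(- \frac{1}{62}\right) + 53 \left(- \frac{1}{39}\right) = - \frac{28}{31} - \frac{53}{39} = - \frac{2735}{1209} \approx -2.2622$)
$R F{\left(5,-2 \right)} = \left(- \frac{2735}{1209}\right) 7 = - \frac{19145}{1209}$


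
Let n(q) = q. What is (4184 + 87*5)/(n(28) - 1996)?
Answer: -4619/1968 ≈ -2.3471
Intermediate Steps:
(4184 + 87*5)/(n(28) - 1996) = (4184 + 87*5)/(28 - 1996) = (4184 + 435)/(-1968) = 4619*(-1/1968) = -4619/1968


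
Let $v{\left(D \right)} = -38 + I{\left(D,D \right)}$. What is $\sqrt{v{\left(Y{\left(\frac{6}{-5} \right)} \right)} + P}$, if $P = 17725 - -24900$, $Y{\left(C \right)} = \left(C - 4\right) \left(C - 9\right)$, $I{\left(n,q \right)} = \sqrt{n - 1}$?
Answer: $\frac{\sqrt{1064675 + 5 \sqrt{1301}}}{5} \approx 206.38$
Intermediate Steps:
$I{\left(n,q \right)} = \sqrt{-1 + n}$
$Y{\left(C \right)} = \left(-9 + C\right) \left(-4 + C\right)$ ($Y{\left(C \right)} = \left(-4 + C\right) \left(-9 + C\right) = \left(-9 + C\right) \left(-4 + C\right)$)
$v{\left(D \right)} = -38 + \sqrt{-1 + D}$
$P = 42625$ ($P = 17725 + 24900 = 42625$)
$\sqrt{v{\left(Y{\left(\frac{6}{-5} \right)} \right)} + P} = \sqrt{\left(-38 + \sqrt{-1 + \left(36 + \left(\frac{6}{-5}\right)^{2} - 13 \frac{6}{-5}\right)}\right) + 42625} = \sqrt{\left(-38 + \sqrt{-1 + \left(36 + \left(6 \left(- \frac{1}{5}\right)\right)^{2} - 13 \cdot 6 \left(- \frac{1}{5}\right)\right)}\right) + 42625} = \sqrt{\left(-38 + \sqrt{-1 + \left(36 + \left(- \frac{6}{5}\right)^{2} - - \frac{78}{5}\right)}\right) + 42625} = \sqrt{\left(-38 + \sqrt{-1 + \left(36 + \frac{36}{25} + \frac{78}{5}\right)}\right) + 42625} = \sqrt{\left(-38 + \sqrt{-1 + \frac{1326}{25}}\right) + 42625} = \sqrt{\left(-38 + \sqrt{\frac{1301}{25}}\right) + 42625} = \sqrt{\left(-38 + \frac{\sqrt{1301}}{5}\right) + 42625} = \sqrt{42587 + \frac{\sqrt{1301}}{5}}$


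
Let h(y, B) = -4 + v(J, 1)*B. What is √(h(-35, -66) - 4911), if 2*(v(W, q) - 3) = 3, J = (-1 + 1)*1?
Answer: 2*I*√1303 ≈ 72.194*I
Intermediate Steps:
J = 0 (J = 0*1 = 0)
v(W, q) = 9/2 (v(W, q) = 3 + (½)*3 = 3 + 3/2 = 9/2)
h(y, B) = -4 + 9*B/2
√(h(-35, -66) - 4911) = √((-4 + (9/2)*(-66)) - 4911) = √((-4 - 297) - 4911) = √(-301 - 4911) = √(-5212) = 2*I*√1303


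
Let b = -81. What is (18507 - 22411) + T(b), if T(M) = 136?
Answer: -3768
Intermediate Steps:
(18507 - 22411) + T(b) = (18507 - 22411) + 136 = -3904 + 136 = -3768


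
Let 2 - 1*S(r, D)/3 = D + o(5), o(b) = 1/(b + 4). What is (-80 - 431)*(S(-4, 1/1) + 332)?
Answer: -513044/3 ≈ -1.7101e+5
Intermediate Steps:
o(b) = 1/(4 + b)
S(r, D) = 17/3 - 3*D (S(r, D) = 6 - 3*(D + 1/(4 + 5)) = 6 - 3*(D + 1/9) = 6 - 3*(1/9 + D) = 6 + (-1/3 - 3*D) = 17/3 - 3*D)
(-80 - 431)*(S(-4, 1/1) + 332) = (-80 - 431)*((17/3 - 3/1) + 332) = -511*((17/3 - 3*1) + 332) = -511*((17/3 - 3) + 332) = -511*(8/3 + 332) = -511*1004/3 = -513044/3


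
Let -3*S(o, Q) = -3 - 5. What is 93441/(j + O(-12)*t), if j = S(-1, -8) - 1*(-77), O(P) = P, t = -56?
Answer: 280323/2255 ≈ 124.31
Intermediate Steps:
S(o, Q) = 8/3 (S(o, Q) = -(-3 - 5)/3 = -⅓*(-8) = 8/3)
j = 239/3 (j = 8/3 - 1*(-77) = 8/3 + 77 = 239/3 ≈ 79.667)
93441/(j + O(-12)*t) = 93441/(239/3 - 12*(-56)) = 93441/(239/3 + 672) = 93441/(2255/3) = 93441*(3/2255) = 280323/2255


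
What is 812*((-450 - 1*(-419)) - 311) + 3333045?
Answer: 3055341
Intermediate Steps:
812*((-450 - 1*(-419)) - 311) + 3333045 = 812*((-450 + 419) - 311) + 3333045 = 812*(-31 - 311) + 3333045 = 812*(-342) + 3333045 = -277704 + 3333045 = 3055341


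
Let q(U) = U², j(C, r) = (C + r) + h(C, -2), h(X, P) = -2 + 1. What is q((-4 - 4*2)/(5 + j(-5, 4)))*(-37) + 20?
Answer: -572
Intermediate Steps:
h(X, P) = -1
j(C, r) = -1 + C + r (j(C, r) = (C + r) - 1 = -1 + C + r)
q((-4 - 4*2)/(5 + j(-5, 4)))*(-37) + 20 = ((-4 - 4*2)/(5 + (-1 - 5 + 4)))²*(-37) + 20 = ((-4 - 8)/(5 - 2))²*(-37) + 20 = (-12/3)²*(-37) + 20 = (-12*⅓)²*(-37) + 20 = (-4)²*(-37) + 20 = 16*(-37) + 20 = -592 + 20 = -572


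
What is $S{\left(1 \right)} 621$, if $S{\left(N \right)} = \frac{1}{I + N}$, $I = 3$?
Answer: $\frac{621}{4} \approx 155.25$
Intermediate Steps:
$S{\left(N \right)} = \frac{1}{3 + N}$
$S{\left(1 \right)} 621 = \frac{1}{3 + 1} \cdot 621 = \frac{1}{4} \cdot 621 = \frac{621}{4}$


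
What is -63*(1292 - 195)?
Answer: -69111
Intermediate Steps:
-63*(1292 - 195) = -63*1097 = -69111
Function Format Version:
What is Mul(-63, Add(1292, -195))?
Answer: -69111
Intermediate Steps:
Mul(-63, Add(1292, -195)) = Mul(-63, 1097) = -69111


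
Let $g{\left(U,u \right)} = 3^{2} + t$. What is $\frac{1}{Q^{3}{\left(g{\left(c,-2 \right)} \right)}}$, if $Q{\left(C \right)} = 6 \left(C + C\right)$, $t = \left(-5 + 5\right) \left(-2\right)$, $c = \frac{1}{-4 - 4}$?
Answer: $\frac{1}{1259712} \approx 7.9383 \cdot 10^{-7}$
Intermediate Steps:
$c = - \frac{1}{8}$ ($c = \frac{1}{-8} = - \frac{1}{8} \approx -0.125$)
$t = 0$ ($t = 0 \left(-2\right) = 0$)
$g{\left(U,u \right)} = 9$ ($g{\left(U,u \right)} = 3^{2} + 0 = 9 + 0 = 9$)
$Q{\left(C \right)} = 12 C$ ($Q{\left(C \right)} = 6 \cdot 2 C = 12 C$)
$\frac{1}{Q^{3}{\left(g{\left(c,-2 \right)} \right)}} = \frac{1}{\left(12 \cdot 9\right)^{3}} = \frac{1}{108^{3}} = \frac{1}{1259712}$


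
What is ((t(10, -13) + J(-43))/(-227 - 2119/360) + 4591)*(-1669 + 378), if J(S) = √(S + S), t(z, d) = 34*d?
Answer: -497117583979/83839 + 464760*I*√86/83839 ≈ -5.9294e+6 + 51.408*I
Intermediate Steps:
J(S) = √2*√S (J(S) = √(2*S) = √2*√S)
((t(10, -13) + J(-43))/(-227 - 2119/360) + 4591)*(-1669 + 378) = ((34*(-13) + √2*√(-43))/(-227 - 2119/360) + 4591)*(-1669 + 378) = ((-442 + √2*(I*√43))/(-227 - 2119*1/360) + 4591)*(-1291) = ((-442 + I*√86)/(-227 - 2119/360) + 4591)*(-1291) = ((-442 + I*√86)/(-83839/360) + 4591)*(-1291) = ((-442 + I*√86)*(-360/83839) + 4591)*(-1291) = ((159120/83839 - 360*I*√86/83839) + 4591)*(-1291) = (385063969/83839 - 360*I*√86/83839)*(-1291) = -497117583979/83839 + 464760*I*√86/83839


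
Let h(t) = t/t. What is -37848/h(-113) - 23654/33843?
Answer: -1280913518/33843 ≈ -37849.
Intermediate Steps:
h(t) = 1
-37848/h(-113) - 23654/33843 = -37848/1 - 23654/33843 = -37848*1 - 23654*1/33843 = -37848 - 23654/33843 = -1280913518/33843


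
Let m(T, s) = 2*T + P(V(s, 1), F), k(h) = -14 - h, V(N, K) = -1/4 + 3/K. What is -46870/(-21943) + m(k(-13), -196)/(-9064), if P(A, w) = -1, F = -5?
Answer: 424895509/198891352 ≈ 2.1363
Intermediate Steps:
V(N, K) = -1/4 + 3/K (V(N, K) = -1*1/4 + 3/K = -1/4 + 3/K)
m(T, s) = -1 + 2*T (m(T, s) = 2*T - 1 = -1 + 2*T)
-46870/(-21943) + m(k(-13), -196)/(-9064) = -46870/(-21943) + (-1 + 2*(-14 - 1*(-13)))/(-9064) = -46870*(-1/21943) + (-1 + 2*(-14 + 13))*(-1/9064) = 46870/21943 + (-1 + 2*(-1))*(-1/9064) = 46870/21943 + (-1 - 2)*(-1/9064) = 46870/21943 - 3*(-1/9064) = 46870/21943 + 3/9064 = 424895509/198891352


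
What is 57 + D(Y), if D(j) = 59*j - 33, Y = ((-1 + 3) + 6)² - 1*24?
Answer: 2384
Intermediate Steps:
Y = 40 (Y = (2 + 6)² - 24 = 8² - 24 = 64 - 24 = 40)
D(j) = -33 + 59*j
57 + D(Y) = 57 + (-33 + 59*40) = 57 + (-33 + 2360) = 57 + 2327 = 2384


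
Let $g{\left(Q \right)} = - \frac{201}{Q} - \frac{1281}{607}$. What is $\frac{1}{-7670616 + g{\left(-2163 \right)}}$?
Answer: $- \frac{437647}{3357022963484} \approx -1.3037 \cdot 10^{-7}$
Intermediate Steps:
$g{\left(Q \right)} = - \frac{1281}{607} - \frac{201}{Q}$ ($g{\left(Q \right)} = - \frac{201}{Q} - \frac{1281}{607} = - \frac{1281}{607} - \frac{201}{Q}$)
$\frac{1}{-7670616 + g{\left(-2163 \right)}} = \frac{1}{-7670616 - \left(\frac{1281}{607} + \frac{201}{-2163}\right)} = \frac{1}{-7670616 - \frac{882932}{437647}} = \frac{1}{- \frac{3357022963484}{437647}} = - \frac{437647}{3357022963484}$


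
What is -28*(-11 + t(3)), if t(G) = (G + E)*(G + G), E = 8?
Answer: -1540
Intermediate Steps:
t(G) = 2*G*(8 + G) (t(G) = (G + 8)*(G + G) = (8 + G)*(2*G) = 2*G*(8 + G))
-28*(-11 + t(3)) = -28*(-11 + 2*3*(8 + 3)) = -28*(-11 + 2*3*11) = -28*(-11 + 66) = -28*55 = -1540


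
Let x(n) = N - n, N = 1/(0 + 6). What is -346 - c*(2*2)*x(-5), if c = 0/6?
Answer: -346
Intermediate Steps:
N = 1/6 ≈ 0.16667
c = 0 (c = 0*(1/6) = 0)
x(n) = 1/6 - n
-346 - c*(2*2)*x(-5) = -346 - 0*(2*2)*(1/6 - 1*(-5)) = -346 - 0*4*(1/6 + 5) = -346 - 0*4*(31/6) = -346 - 0*62/3 = -346 - 1*0 = -346 + 0 = -346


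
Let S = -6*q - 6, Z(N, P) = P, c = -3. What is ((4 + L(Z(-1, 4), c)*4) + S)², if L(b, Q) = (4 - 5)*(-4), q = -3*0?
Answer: 196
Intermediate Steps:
q = 0
L(b, Q) = 4 (L(b, Q) = -1*(-4) = 4)
S = -6 (S = -6*0 - 6 = 0 - 6 = -6)
((4 + L(Z(-1, 4), c)*4) + S)² = ((4 + 4*4) - 6)² = ((4 + 16) - 6)² = (20 - 6)² = 14² = 196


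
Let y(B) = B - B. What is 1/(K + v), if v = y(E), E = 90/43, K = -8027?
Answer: -1/8027 ≈ -0.00012458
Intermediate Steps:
E = 90/43 (E = 90*(1/43) = 90/43 ≈ 2.0930)
y(B) = 0
v = 0
1/(K + v) = 1/(-8027 + 0) = 1/(-8027) = -1/8027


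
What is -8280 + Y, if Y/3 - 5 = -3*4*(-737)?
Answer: 18267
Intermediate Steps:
Y = 26547 (Y = 15 + 3*(-3*4*(-737)) = 15 + 3*(-12*(-737)) = 15 + 3*8844 = 15 + 26532 = 26547)
-8280 + Y = -8280 + 26547 = 18267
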